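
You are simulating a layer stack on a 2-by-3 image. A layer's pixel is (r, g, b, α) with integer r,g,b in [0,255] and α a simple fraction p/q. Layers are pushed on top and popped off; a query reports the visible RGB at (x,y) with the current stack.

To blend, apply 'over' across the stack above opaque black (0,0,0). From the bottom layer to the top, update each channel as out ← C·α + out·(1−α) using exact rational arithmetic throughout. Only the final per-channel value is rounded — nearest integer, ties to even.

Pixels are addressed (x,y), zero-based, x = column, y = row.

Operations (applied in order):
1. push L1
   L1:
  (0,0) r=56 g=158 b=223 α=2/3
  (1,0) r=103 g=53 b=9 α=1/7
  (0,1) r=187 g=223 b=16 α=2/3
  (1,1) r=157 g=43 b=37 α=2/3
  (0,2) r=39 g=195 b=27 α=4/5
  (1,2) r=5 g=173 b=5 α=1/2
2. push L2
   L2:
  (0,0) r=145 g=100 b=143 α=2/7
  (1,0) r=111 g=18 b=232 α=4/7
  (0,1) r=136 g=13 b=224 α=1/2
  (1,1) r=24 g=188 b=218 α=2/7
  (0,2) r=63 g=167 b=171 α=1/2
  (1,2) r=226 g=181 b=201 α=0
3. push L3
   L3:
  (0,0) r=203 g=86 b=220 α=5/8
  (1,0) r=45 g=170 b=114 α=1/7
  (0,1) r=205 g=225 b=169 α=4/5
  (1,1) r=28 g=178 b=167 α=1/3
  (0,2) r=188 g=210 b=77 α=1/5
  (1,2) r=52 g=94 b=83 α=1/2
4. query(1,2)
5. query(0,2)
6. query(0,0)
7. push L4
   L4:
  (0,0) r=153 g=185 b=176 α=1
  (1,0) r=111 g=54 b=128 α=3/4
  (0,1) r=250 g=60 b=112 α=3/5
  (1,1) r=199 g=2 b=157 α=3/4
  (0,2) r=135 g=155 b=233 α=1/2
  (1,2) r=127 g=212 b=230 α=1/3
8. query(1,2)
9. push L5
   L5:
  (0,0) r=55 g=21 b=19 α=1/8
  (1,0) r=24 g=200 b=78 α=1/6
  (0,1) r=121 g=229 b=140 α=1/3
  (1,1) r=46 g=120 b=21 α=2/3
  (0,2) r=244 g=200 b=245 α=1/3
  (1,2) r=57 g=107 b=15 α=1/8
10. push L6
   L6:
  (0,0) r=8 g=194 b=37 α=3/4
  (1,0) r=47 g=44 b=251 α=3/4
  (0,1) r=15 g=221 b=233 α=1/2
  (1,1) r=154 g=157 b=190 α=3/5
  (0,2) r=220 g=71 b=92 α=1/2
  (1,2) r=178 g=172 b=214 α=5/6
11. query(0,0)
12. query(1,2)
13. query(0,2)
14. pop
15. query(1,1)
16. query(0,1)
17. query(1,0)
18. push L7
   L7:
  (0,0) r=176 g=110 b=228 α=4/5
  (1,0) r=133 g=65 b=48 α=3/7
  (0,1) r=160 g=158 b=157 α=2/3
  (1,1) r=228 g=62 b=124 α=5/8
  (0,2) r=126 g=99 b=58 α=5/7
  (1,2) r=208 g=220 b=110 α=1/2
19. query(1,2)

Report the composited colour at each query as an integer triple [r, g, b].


query (1,2) [L1,L2,L3] — begin 0,0,0
after L1 α=1/2: [5/2, 173/2, 5/2]
after L2 α=0: [5/2, 173/2, 5/2]
after L3 α=1/2: [109/4, 361/4, 171/4]
= [27, 90, 43]

at x=0,y=2 over L1,L2,L3:
+L1 (α=4/5) → [156/5, 156, 108/5]
+L2 (α=1/2) → [471/10, 323/2, 963/10]
+L3 (α=1/5) → [1882/25, 856/5, 2311/25]
→ [75, 171, 92]

at x=0,y=0 over L1,L2,L3:
after L1 α=2/3: [112/3, 316/3, 446/3]
after L2 α=2/7: [1430/21, 2180/21, 3088/21]
after L3 α=5/8: [8535/56, 2595/28, 2697/14]
rounded: [152, 93, 193]

(1,2) stack=L1,L2,L3,L4; from [0,0,0]:
after L1 α=1/2: [5/2, 173/2, 5/2]
after L2 α=0: [5/2, 173/2, 5/2]
after L3 α=1/2: [109/4, 361/4, 171/4]
after L4 α=1/3: [121/2, 785/6, 631/6]
→ [60, 131, 105]

at x=0,y=0 over L1,L2,L3,L4,L5,L6:
+L1 (α=2/3) → [112/3, 316/3, 446/3]
+L2 (α=2/7) → [1430/21, 2180/21, 3088/21]
+L3 (α=5/8) → [8535/56, 2595/28, 2697/14]
+L4 (α=1) → [153, 185, 176]
+L5 (α=1/8) → [563/4, 329/2, 1251/8]
+L6 (α=3/4) → [659/16, 1493/8, 2139/32]
→ [41, 187, 67]

query (1,2) [L1,L2,L3,L4,L5,L6] — begin 0,0,0
+L1 (α=1/2) → [5/2, 173/2, 5/2]
+L2 (α=0) → [5/2, 173/2, 5/2]
+L3 (α=1/2) → [109/4, 361/4, 171/4]
+L4 (α=1/3) → [121/2, 785/6, 631/6]
+L5 (α=1/8) → [961/16, 6137/48, 4507/48]
+L6 (α=5/6) → [5067/32, 47417/288, 55867/288]
= [158, 165, 194]

query (0,2) [L1,L2,L3,L4,L5,L6] — begin 0,0,0
+L1 (α=4/5) → [156/5, 156, 108/5]
+L2 (α=1/2) → [471/10, 323/2, 963/10]
+L3 (α=1/5) → [1882/25, 856/5, 2311/25]
+L4 (α=1/2) → [5257/50, 1631/10, 4068/25]
+L5 (α=1/3) → [11357/75, 877/5, 14261/75]
+L6 (α=1/2) → [27857/150, 616/5, 21161/150]
= [186, 123, 141]

(1,1) stack=L1,L2,L3,L4,L5; from [0,0,0]:
L1 α=2/3: [314/3, 86/3, 74/3]
L2 α=2/7: [1714/21, 1558/21, 1678/21]
L3 α=1/3: [4016/63, 6854/63, 6863/63]
L4 α=3/4: [41627/252, 1808/63, 9134/63]
L5 α=2/3: [64811/756, 16928/189, 11780/189]
= [86, 90, 62]

query (0,1) [L1,L2,L3,L4,L5] — begin 0,0,0
L1 α=2/3: [374/3, 446/3, 32/3]
L2 α=1/2: [391/3, 485/6, 352/3]
L3 α=4/5: [2851/15, 1177/6, 476/3]
L4 α=3/5: [16952/75, 1717/15, 392/3]
L5 α=1/3: [42979/225, 6869/45, 1204/9]
rounded: [191, 153, 134]

at x=1,y=0 over L1,L2,L3,L4,L5:
+L1 (α=1/7) → [103/7, 53/7, 9/7]
+L2 (α=4/7) → [3417/49, 663/49, 6523/49]
+L3 (α=1/7) → [22707/343, 12308/343, 44724/343]
+L4 (α=3/4) → [68463/686, 33937/686, 44109/343]
+L5 (α=1/6) → [119593/1372, 102295/1372, 82433/686]
→ [87, 75, 120]

at x=1,y=2 over L1,L2,L3,L4,L5,L7:
after L1 α=1/2: [5/2, 173/2, 5/2]
after L2 α=0: [5/2, 173/2, 5/2]
after L3 α=1/2: [109/4, 361/4, 171/4]
after L4 α=1/3: [121/2, 785/6, 631/6]
after L5 α=1/8: [961/16, 6137/48, 4507/48]
after L7 α=1/2: [4289/32, 16697/96, 9787/96]
= [134, 174, 102]


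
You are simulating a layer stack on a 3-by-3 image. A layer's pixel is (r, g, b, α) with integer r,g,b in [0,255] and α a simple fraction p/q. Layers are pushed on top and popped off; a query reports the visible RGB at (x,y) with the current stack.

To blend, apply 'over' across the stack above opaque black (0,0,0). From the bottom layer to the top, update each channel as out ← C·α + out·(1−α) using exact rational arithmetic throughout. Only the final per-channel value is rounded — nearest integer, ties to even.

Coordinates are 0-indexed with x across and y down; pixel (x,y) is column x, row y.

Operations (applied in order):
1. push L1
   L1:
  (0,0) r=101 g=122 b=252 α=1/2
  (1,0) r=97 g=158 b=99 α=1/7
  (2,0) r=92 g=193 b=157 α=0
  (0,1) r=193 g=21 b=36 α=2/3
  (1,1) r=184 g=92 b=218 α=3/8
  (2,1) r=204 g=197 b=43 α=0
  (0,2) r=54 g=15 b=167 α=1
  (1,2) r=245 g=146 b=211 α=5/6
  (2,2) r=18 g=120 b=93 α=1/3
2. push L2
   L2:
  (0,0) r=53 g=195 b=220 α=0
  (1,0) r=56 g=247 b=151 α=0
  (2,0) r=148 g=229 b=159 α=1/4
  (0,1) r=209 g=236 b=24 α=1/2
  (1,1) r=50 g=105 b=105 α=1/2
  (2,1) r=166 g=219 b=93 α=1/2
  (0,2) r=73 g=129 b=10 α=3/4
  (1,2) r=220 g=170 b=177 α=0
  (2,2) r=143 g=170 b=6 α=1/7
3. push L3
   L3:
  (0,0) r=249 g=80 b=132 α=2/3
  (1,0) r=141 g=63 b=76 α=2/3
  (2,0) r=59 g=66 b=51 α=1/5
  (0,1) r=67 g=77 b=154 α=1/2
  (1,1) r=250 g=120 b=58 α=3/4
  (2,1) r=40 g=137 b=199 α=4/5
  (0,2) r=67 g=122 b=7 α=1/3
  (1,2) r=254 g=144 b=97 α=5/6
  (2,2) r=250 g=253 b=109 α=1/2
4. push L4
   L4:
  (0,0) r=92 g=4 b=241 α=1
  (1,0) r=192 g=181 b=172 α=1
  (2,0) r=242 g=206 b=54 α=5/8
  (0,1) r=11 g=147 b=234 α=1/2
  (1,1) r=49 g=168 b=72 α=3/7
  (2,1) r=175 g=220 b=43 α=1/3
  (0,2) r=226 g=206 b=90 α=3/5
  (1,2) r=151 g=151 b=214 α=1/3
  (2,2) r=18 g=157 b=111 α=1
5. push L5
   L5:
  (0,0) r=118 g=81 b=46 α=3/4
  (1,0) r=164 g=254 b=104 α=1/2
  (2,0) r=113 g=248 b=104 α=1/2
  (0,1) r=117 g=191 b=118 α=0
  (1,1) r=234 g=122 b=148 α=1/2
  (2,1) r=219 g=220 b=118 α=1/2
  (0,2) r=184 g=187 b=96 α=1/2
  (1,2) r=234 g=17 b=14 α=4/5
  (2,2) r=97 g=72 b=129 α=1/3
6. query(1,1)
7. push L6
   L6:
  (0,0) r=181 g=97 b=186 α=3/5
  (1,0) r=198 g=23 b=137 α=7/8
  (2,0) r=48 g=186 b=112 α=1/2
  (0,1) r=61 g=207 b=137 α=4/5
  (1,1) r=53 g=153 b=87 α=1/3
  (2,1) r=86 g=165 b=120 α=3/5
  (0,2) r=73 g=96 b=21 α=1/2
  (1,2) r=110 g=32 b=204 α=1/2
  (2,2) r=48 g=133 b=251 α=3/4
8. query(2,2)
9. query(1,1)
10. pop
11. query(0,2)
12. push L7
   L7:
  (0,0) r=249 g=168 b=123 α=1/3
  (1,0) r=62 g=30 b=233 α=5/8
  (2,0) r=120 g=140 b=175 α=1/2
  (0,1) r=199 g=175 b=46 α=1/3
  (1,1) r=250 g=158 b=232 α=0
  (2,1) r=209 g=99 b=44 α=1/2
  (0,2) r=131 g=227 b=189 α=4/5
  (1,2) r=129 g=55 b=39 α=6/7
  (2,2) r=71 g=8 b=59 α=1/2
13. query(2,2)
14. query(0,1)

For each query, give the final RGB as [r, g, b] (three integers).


at x=1,y=1 over L1,L2,L3,L4,L5:
after L1 α=3/8: [69, 69/2, 327/4]
after L2 α=1/2: [119/2, 279/4, 747/8]
after L3 α=3/4: [1619/8, 1719/16, 2139/32]
after L4 α=3/7: [1913/14, 3735/28, 3867/56]
after L5 α=1/2: [5189/28, 7151/56, 12155/112]
rounded: [185, 128, 109]

query (2,2) [L1,L2,L3,L4,L5,L6] — begin 0,0,0
after L1 α=1/3: [6, 40, 31]
after L2 α=1/7: [179/7, 410/7, 192/7]
after L3 α=1/2: [1929/14, 2181/14, 955/14]
after L4 α=1: [18, 157, 111]
after L5 α=1/3: [133/3, 386/3, 117]
after L6 α=3/4: [565/12, 1583/12, 435/2]
rounded: [47, 132, 218]

at x=1,y=1 over L1,L2,L3,L4,L5,L6:
L1 α=3/8: [69, 69/2, 327/4]
L2 α=1/2: [119/2, 279/4, 747/8]
L3 α=3/4: [1619/8, 1719/16, 2139/32]
L4 α=3/7: [1913/14, 3735/28, 3867/56]
L5 α=1/2: [5189/28, 7151/56, 12155/112]
L6 α=1/3: [1977/14, 11435/84, 17027/168]
rounded: [141, 136, 101]

query (0,2) [L1,L2,L3,L4,L5] — begin 0,0,0
L1 α=1: [54, 15, 167]
L2 α=3/4: [273/4, 201/2, 197/4]
L3 α=1/3: [407/6, 323/3, 211/6]
L4 α=3/5: [2441/15, 500/3, 1021/15]
L5 α=1/2: [5201/30, 1061/6, 2461/30]
→ [173, 177, 82]

query (2,2) [L1,L2,L3,L4,L5,L7] — begin 0,0,0
L1 α=1/3: [6, 40, 31]
L2 α=1/7: [179/7, 410/7, 192/7]
L3 α=1/2: [1929/14, 2181/14, 955/14]
L4 α=1: [18, 157, 111]
L5 α=1/3: [133/3, 386/3, 117]
L7 α=1/2: [173/3, 205/3, 88]
rounded: [58, 68, 88]

at x=0,y=1 over L1,L2,L3,L4,L5,L7:
L1 α=2/3: [386/3, 14, 24]
L2 α=1/2: [1013/6, 125, 24]
L3 α=1/2: [1415/12, 101, 89]
L4 α=1/2: [1547/24, 124, 323/2]
L5 α=0: [1547/24, 124, 323/2]
L7 α=1/3: [3935/36, 141, 123]
= [109, 141, 123]


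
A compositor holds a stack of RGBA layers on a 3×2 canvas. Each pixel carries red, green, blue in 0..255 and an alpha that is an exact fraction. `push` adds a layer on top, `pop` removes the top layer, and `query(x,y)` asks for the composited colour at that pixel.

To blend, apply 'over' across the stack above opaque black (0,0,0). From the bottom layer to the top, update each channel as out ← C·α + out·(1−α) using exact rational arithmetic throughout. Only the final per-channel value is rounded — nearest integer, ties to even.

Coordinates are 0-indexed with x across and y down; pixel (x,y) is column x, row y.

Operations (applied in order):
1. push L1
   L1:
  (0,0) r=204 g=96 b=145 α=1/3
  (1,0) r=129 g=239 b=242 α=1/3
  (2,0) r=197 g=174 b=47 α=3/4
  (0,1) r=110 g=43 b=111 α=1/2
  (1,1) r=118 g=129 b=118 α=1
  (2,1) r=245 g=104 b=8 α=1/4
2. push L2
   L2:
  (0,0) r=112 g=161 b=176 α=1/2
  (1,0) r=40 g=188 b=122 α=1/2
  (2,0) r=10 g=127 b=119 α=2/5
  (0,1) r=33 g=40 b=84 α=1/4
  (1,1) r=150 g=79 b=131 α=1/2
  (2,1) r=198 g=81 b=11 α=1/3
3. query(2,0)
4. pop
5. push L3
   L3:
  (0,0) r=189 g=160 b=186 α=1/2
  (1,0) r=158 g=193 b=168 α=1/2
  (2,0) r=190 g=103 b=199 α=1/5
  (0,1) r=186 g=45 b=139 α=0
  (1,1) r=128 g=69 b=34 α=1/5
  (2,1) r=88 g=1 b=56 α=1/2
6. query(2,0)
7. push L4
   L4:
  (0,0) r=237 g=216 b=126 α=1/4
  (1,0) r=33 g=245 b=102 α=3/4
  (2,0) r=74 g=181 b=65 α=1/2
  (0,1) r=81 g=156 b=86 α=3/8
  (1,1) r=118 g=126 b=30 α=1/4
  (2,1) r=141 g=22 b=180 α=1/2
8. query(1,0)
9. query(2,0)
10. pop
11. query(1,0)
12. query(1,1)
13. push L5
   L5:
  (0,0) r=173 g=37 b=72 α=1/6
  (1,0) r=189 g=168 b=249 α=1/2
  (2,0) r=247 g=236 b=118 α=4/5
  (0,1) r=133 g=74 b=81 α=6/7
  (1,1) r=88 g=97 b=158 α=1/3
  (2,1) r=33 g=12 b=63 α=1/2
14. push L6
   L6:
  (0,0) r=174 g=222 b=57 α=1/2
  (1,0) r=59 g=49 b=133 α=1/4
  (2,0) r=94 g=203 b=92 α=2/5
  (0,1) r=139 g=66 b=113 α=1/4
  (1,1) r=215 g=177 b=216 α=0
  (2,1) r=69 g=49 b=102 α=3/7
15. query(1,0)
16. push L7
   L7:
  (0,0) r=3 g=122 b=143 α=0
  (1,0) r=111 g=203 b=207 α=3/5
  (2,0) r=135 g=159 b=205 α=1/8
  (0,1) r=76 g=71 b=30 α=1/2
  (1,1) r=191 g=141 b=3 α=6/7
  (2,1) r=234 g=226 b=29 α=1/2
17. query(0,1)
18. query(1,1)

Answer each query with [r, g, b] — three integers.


at x=2,y=0 over L1,L2:
after L1 α=3/4: [591/4, 261/2, 141/4]
after L2 α=2/5: [1853/20, 1291/10, 275/4]
= [93, 129, 69]

query (2,0) [L1,L3] — begin 0,0,0
after L1 α=3/4: [591/4, 261/2, 141/4]
after L3 α=1/5: [781/5, 125, 68]
→ [156, 125, 68]

at x=1,y=0 over L1,L3,L4:
L1 α=1/3: [43, 239/3, 242/3]
L3 α=1/2: [201/2, 409/3, 373/3]
L4 α=3/4: [399/8, 1307/6, 1291/12]
= [50, 218, 108]

query (2,0) [L1,L3,L4] — begin 0,0,0
+L1 (α=3/4) → [591/4, 261/2, 141/4]
+L3 (α=1/5) → [781/5, 125, 68]
+L4 (α=1/2) → [1151/10, 153, 133/2]
rounded: [115, 153, 66]

at x=1,y=0 over L1,L3:
after L1 α=1/3: [43, 239/3, 242/3]
after L3 α=1/2: [201/2, 409/3, 373/3]
= [100, 136, 124]

(1,1) stack=L1,L3; from [0,0,0]:
after L1 α=1: [118, 129, 118]
after L3 α=1/5: [120, 117, 506/5]
= [120, 117, 101]

at x=1,y=0 over L1,L3,L5,L6:
after L1 α=1/3: [43, 239/3, 242/3]
after L3 α=1/2: [201/2, 409/3, 373/3]
after L5 α=1/2: [579/4, 913/6, 560/3]
after L6 α=1/4: [1973/16, 1011/8, 693/4]
→ [123, 126, 173]

at x=0,y=1 over L1,L3,L5,L6,L7:
after L1 α=1/2: [55, 43/2, 111/2]
after L3 α=0: [55, 43/2, 111/2]
after L5 α=6/7: [853/7, 133/2, 1083/14]
after L6 α=1/4: [883/7, 531/8, 4831/56]
after L7 α=1/2: [1415/14, 1099/16, 6511/112]
= [101, 69, 58]

(1,1) stack=L1,L3,L5,L6,L7; from [0,0,0]:
+L1 (α=1) → [118, 129, 118]
+L3 (α=1/5) → [120, 117, 506/5]
+L5 (α=1/3) → [328/3, 331/3, 1802/15]
+L6 (α=0) → [328/3, 331/3, 1802/15]
+L7 (α=6/7) → [538/3, 2869/21, 296/15]
= [179, 137, 20]


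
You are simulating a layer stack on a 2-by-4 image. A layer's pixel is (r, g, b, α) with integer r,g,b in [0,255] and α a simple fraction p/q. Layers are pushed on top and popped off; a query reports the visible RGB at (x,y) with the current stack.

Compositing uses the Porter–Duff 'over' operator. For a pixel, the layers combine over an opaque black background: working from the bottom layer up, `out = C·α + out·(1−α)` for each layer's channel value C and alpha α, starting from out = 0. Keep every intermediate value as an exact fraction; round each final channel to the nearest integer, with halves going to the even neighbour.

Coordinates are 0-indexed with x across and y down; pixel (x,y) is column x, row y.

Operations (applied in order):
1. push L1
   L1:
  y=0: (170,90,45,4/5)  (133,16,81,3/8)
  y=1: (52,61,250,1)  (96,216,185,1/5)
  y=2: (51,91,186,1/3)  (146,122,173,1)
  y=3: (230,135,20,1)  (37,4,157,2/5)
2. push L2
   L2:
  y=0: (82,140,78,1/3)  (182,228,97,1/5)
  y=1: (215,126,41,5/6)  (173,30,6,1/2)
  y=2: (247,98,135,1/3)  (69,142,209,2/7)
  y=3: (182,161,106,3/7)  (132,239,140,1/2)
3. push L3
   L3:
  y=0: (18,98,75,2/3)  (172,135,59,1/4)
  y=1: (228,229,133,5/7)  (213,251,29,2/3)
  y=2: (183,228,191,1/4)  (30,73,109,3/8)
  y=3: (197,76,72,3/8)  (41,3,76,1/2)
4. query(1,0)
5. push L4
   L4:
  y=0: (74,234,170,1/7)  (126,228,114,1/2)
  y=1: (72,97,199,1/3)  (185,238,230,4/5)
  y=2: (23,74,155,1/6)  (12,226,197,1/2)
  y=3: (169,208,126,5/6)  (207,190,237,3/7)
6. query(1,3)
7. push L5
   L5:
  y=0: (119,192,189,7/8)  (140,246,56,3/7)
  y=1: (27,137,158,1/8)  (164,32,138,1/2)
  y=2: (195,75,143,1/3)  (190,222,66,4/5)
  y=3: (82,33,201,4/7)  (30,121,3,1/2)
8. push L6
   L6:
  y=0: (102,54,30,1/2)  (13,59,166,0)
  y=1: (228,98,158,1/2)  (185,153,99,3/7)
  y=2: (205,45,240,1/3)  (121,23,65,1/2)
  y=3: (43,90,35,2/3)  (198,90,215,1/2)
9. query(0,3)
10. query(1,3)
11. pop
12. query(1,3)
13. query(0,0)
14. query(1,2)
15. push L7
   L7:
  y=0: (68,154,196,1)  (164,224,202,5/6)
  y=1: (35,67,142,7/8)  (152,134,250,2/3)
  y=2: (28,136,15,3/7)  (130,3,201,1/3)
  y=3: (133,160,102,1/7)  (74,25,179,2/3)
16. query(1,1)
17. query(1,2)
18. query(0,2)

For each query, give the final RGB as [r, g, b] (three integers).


(1,0) stack=L1,L2,L3; from [0,0,0]:
+L1 (α=3/8) → [399/8, 6, 243/8]
+L2 (α=1/5) → [763/10, 252/5, 437/10]
+L3 (α=1/4) → [4009/40, 1431/20, 1901/40]
→ [100, 72, 48]

at x=1,y=3 over L1,L2,L3,L4:
+L1 (α=2/5) → [74/5, 8/5, 314/5]
+L2 (α=1/2) → [367/5, 1203/10, 507/5]
+L3 (α=1/2) → [286/5, 1233/20, 887/10]
+L4 (α=3/7) → [607/5, 4083/35, 5329/35]
= [121, 117, 152]

at x=0,y=3 over L1,L2,L3,L4,L5,L6:
after L1 α=1: [230, 135, 20]
after L2 α=3/7: [1466/7, 1023/7, 398/7]
after L3 α=3/8: [11467/56, 6711/56, 1751/28]
after L4 α=5/6: [58787/336, 64951/336, 19391/168]
after L5 α=4/7: [95523/784, 79735/784, 64415/392]
after L6 α=2/3: [162947/2352, 220855/2352, 91855/1176]
rounded: [69, 94, 78]

query (1,3) [L1,L2,L3,L4,L5,L6] — begin 0,0,0
after L1 α=2/5: [74/5, 8/5, 314/5]
after L2 α=1/2: [367/5, 1203/10, 507/5]
after L3 α=1/2: [286/5, 1233/20, 887/10]
after L4 α=3/7: [607/5, 4083/35, 5329/35]
after L5 α=1/2: [757/10, 4159/35, 2717/35]
after L6 α=1/2: [2737/20, 7309/70, 5121/35]
→ [137, 104, 146]

(1,3) stack=L1,L2,L3,L4,L5; from [0,0,0]:
L1 α=2/5: [74/5, 8/5, 314/5]
L2 α=1/2: [367/5, 1203/10, 507/5]
L3 α=1/2: [286/5, 1233/20, 887/10]
L4 α=3/7: [607/5, 4083/35, 5329/35]
L5 α=1/2: [757/10, 4159/35, 2717/35]
→ [76, 119, 78]

query (0,0) [L1,L2,L3,L4,L5] — begin 0,0,0
after L1 α=4/5: [136, 72, 36]
after L2 α=1/3: [118, 284/3, 50]
after L3 α=2/3: [154/3, 872/9, 200/3]
after L4 α=1/7: [382/7, 2446/21, 570/7]
after L5 α=7/8: [6213/56, 15335/84, 9831/56]
= [111, 183, 176]

at x=1,y=2 over L1,L2,L3,L4,L5:
L1 α=1: [146, 122, 173]
L2 α=2/7: [124, 894/7, 1283/7]
L3 α=3/8: [355/4, 6003/56, 1088/7]
L4 α=1/2: [403/8, 18659/112, 2467/14]
L5 α=4/5: [6483/40, 23623/112, 6163/70]
= [162, 211, 88]

at x=1,y=1 over L1,L2,L3,L4,L5,L7:
after L1 α=1/5: [96/5, 216/5, 37]
after L2 α=1/2: [961/10, 183/5, 43/2]
after L3 α=2/3: [5221/30, 2693/15, 53/2]
after L4 α=4/5: [27421/150, 16973/75, 1893/10]
after L5 α=1/2: [52021/300, 19373/150, 3273/20]
after L7 α=2/3: [143221/900, 59573/450, 13273/60]
= [159, 132, 221]

query (1,2) [L1,L2,L3,L4,L5,L7] — begin 0,0,0
+L1 (α=1) → [146, 122, 173]
+L2 (α=2/7) → [124, 894/7, 1283/7]
+L3 (α=3/8) → [355/4, 6003/56, 1088/7]
+L4 (α=1/2) → [403/8, 18659/112, 2467/14]
+L5 (α=4/5) → [6483/40, 23623/112, 6163/70]
+L7 (α=1/3) → [9083/60, 23791/168, 13198/105]
→ [151, 142, 126]

query (0,2) [L1,L2,L3,L4,L5,L7] — begin 0,0,0
after L1 α=1/3: [17, 91/3, 62]
after L2 α=1/3: [281/3, 476/9, 259/3]
after L3 α=1/4: [116, 290/3, 225/2]
after L4 α=1/6: [201/2, 836/9, 1435/12]
after L5 α=1/3: [132, 2347/27, 2293/18]
after L7 α=3/7: [612/7, 20404/189, 713/9]
rounded: [87, 108, 79]


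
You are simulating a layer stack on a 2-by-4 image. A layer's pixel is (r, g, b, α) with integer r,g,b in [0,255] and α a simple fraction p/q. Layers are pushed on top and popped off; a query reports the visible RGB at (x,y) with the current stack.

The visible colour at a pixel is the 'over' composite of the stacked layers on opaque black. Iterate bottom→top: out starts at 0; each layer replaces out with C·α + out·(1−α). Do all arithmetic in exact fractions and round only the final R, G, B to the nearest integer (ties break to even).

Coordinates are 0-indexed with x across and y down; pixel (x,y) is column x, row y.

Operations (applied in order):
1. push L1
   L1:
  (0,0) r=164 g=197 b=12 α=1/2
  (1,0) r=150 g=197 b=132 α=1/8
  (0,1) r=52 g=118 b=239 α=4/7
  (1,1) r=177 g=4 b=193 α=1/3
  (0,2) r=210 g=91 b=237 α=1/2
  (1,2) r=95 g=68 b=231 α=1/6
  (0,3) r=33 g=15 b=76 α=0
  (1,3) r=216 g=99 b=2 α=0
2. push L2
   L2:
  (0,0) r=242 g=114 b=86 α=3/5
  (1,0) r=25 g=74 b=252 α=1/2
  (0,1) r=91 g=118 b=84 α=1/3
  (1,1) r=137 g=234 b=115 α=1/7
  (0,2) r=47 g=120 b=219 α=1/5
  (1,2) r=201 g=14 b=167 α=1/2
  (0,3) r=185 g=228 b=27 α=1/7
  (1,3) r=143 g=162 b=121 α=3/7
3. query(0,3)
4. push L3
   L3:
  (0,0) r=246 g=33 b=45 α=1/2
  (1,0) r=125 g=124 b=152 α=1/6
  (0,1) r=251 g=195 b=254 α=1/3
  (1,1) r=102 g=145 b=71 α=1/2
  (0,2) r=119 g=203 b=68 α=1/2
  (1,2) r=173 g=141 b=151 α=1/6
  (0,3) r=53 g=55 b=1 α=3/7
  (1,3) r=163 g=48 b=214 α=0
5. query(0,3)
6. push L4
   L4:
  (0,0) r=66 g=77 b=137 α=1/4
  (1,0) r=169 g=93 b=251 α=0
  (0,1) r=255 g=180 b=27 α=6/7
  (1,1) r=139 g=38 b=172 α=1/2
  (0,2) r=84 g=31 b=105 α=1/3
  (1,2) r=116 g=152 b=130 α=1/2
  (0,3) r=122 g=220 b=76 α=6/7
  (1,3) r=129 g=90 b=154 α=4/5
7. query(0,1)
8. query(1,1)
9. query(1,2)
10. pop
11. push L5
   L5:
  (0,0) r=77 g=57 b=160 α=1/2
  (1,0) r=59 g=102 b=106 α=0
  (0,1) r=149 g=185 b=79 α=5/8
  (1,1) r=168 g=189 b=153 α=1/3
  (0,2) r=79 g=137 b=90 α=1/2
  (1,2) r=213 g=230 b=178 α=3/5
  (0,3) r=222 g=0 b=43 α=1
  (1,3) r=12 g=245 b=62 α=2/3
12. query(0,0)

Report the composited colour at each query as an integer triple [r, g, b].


query (0,3) [L1,L2] — begin 0,0,0
L1 α=0: [0, 0, 0]
L2 α=1/7: [185/7, 228/7, 27/7]
rounded: [26, 33, 4]

at x=0,y=3 over L1,L2,L3:
+L1 (α=0) → [0, 0, 0]
+L2 (α=1/7) → [185/7, 228/7, 27/7]
+L3 (α=3/7) → [1853/49, 2067/49, 129/49]
rounded: [38, 42, 3]

query (0,1) [L1,L2,L3,L4] — begin 0,0,0
+L1 (α=4/7) → [208/7, 472/7, 956/7]
+L2 (α=1/3) → [351/7, 590/7, 2500/21]
+L3 (α=1/3) → [2459/21, 2545/21, 10334/63]
+L4 (α=6/7) → [34589/147, 25225/147, 20540/441]
→ [235, 172, 47]

at x=1,y=1 over L1,L2,L3,L4:
L1 α=1/3: [59, 4/3, 193/3]
L2 α=1/7: [491/7, 242/7, 501/7]
L3 α=1/2: [1205/14, 1257/14, 499/7]
L4 α=1/2: [3151/28, 1789/28, 1703/14]
= [113, 64, 122]

query (1,2) [L1,L2,L3,L4] — begin 0,0,0
L1 α=1/6: [95/6, 34/3, 77/2]
L2 α=1/2: [1301/12, 38/3, 411/4]
L3 α=1/6: [8581/72, 613/18, 2659/24]
L4 α=1/2: [16933/144, 3349/36, 5779/48]
→ [118, 93, 120]

(0,0) stack=L1,L2,L3,L5; from [0,0,0]:
after L1 α=1/2: [82, 197/2, 6]
after L2 α=3/5: [178, 539/5, 54]
after L3 α=1/2: [212, 352/5, 99/2]
after L5 α=1/2: [289/2, 637/10, 419/4]
rounded: [144, 64, 105]


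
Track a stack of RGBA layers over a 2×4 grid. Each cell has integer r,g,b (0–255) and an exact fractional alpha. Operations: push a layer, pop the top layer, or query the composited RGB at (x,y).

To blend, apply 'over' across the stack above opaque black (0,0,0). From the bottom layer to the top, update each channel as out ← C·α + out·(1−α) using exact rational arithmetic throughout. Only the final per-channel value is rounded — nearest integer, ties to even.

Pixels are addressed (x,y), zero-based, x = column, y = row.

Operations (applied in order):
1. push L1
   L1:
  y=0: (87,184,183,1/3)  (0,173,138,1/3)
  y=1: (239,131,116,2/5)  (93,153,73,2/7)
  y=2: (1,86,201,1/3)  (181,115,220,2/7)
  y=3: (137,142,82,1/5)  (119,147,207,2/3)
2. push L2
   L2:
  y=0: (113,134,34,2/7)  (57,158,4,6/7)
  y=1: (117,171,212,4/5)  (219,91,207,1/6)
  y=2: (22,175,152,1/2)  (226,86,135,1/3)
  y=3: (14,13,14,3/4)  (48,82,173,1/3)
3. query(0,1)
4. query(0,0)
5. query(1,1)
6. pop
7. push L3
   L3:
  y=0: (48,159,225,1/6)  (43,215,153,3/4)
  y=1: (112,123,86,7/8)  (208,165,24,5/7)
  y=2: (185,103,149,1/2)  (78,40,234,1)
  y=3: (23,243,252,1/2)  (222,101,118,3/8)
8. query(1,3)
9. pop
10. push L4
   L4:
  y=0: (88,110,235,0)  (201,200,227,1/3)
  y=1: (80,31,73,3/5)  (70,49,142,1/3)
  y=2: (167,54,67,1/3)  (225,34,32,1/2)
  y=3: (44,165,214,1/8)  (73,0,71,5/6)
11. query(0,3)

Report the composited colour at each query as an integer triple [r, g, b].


query (0,1) [L1,L2] — begin 0,0,0
after L1 α=2/5: [478/5, 262/5, 232/5]
after L2 α=4/5: [2818/25, 3682/25, 4472/25]
rounded: [113, 147, 179]

query (0,0) [L1,L2] — begin 0,0,0
after L1 α=1/3: [29, 184/3, 61]
after L2 α=2/7: [53, 1724/21, 373/7]
= [53, 82, 53]

at x=1,y=1 over L1,L2:
after L1 α=2/7: [186/7, 306/7, 146/7]
after L2 α=1/6: [821/14, 2167/42, 2179/42]
→ [59, 52, 52]

at x=1,y=3 over L1,L3:
+L1 (α=2/3) → [238/3, 98, 138]
+L3 (α=3/8) → [797/6, 793/8, 261/2]
= [133, 99, 130]

at x=0,y=3 over L1,L4:
+L1 (α=1/5) → [137/5, 142/5, 82/5]
+L4 (α=1/8) → [1179/40, 1819/40, 411/10]
= [29, 45, 41]


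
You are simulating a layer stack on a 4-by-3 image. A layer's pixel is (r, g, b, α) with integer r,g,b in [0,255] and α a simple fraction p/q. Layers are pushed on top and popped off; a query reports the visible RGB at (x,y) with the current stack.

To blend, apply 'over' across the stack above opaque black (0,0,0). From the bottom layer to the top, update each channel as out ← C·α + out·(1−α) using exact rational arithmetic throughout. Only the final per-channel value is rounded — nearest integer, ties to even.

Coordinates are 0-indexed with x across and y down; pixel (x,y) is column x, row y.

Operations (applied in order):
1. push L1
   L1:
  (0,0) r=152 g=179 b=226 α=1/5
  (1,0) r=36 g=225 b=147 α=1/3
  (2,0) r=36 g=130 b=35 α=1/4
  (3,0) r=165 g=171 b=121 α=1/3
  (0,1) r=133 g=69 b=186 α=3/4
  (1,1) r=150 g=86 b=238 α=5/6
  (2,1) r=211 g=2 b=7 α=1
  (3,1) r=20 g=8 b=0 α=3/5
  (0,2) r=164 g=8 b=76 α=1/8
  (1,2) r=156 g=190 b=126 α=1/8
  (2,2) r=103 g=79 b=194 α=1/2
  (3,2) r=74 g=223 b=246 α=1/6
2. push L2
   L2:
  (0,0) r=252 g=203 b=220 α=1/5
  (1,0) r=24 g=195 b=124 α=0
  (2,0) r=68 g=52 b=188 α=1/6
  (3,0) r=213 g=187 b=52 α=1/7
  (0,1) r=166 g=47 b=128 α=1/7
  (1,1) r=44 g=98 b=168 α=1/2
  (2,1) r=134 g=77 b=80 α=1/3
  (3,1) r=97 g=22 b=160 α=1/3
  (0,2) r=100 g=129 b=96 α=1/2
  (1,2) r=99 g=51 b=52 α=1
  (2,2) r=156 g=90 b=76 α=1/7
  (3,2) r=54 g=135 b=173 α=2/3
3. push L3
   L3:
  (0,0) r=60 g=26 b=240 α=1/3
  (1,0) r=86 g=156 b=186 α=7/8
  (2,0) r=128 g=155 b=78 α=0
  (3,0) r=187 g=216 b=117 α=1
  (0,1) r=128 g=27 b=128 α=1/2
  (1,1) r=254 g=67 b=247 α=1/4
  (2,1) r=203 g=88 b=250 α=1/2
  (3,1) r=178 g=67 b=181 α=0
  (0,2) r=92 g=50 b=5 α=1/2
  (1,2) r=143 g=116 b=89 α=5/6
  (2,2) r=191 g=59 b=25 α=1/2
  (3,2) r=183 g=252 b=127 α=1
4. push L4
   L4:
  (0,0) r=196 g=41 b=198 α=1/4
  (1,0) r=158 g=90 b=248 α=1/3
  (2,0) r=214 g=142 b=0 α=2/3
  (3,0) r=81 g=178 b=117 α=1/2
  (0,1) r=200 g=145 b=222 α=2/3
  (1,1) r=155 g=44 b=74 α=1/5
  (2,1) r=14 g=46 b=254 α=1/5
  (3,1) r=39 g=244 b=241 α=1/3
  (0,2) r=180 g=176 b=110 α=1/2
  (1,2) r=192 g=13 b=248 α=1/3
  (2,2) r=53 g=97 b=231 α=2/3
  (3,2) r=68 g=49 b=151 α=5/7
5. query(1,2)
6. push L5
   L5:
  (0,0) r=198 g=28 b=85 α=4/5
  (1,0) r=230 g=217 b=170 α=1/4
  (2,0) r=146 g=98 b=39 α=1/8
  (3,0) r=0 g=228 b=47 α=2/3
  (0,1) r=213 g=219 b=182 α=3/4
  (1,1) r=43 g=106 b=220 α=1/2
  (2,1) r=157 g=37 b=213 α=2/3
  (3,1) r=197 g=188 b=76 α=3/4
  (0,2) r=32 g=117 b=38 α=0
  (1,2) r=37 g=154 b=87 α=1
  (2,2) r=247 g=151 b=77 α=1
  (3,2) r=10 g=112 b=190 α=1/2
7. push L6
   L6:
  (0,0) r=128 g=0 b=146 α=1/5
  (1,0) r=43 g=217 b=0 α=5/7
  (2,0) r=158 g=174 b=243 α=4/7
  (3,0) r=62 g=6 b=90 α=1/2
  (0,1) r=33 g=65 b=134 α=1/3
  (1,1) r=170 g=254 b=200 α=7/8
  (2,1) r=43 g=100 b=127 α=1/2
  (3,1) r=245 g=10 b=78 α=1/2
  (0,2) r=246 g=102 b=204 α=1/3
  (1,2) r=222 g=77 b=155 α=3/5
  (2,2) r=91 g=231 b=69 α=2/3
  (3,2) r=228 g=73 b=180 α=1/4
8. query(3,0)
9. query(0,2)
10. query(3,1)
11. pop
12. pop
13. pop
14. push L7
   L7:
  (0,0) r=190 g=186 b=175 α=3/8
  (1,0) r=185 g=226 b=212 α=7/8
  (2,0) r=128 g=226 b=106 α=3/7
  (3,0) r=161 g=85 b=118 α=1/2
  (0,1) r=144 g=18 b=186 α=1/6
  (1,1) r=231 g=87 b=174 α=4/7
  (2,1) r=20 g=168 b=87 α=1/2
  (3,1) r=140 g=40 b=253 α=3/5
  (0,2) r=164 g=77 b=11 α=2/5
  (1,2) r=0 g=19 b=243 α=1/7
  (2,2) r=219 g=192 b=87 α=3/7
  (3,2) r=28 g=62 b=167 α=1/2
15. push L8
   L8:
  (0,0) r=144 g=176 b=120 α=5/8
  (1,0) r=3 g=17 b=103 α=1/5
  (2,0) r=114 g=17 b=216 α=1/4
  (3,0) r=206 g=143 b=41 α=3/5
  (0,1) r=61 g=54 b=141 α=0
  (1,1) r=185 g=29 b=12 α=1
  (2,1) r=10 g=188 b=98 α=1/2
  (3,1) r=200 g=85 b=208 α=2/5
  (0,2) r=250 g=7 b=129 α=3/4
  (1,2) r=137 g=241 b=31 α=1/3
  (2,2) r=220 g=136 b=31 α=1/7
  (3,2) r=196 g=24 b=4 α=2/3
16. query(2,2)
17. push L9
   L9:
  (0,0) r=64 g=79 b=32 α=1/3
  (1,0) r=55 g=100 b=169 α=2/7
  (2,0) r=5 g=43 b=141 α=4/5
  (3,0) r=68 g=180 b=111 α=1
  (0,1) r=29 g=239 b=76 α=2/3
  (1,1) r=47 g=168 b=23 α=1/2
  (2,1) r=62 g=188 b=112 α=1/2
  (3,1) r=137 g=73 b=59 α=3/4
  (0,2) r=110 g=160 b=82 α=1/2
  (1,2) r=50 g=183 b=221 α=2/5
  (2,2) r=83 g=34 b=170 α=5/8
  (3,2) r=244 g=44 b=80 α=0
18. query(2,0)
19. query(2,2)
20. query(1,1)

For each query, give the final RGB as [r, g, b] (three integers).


at x=1,y=2 over L1,L2,L3,L4:
L1 α=1/8: [39/2, 95/4, 63/4]
L2 α=1: [99, 51, 52]
L3 α=5/6: [407/3, 631/6, 497/6]
L4 α=1/3: [1390/9, 670/9, 1241/9]
→ [154, 74, 138]

(3,0) stack=L1,L2,L3,L4,L5,L6; from [0,0,0]:
L1 α=1/3: [55, 57, 121/3]
L2 α=1/7: [543/7, 529/7, 42]
L3 α=1: [187, 216, 117]
L4 α=1/2: [134, 197, 117]
L5 α=2/3: [134/3, 653/3, 211/3]
L6 α=1/2: [160/3, 671/6, 481/6]
→ [53, 112, 80]

(0,2) stack=L1,L2,L3,L4,L5,L6; from [0,0,0]:
L1 α=1/8: [41/2, 1, 19/2]
L2 α=1/2: [241/4, 65, 211/4]
L3 α=1/2: [609/8, 115/2, 231/8]
L4 α=1/2: [2049/16, 467/4, 1111/16]
L5 α=0: [2049/16, 467/4, 1111/16]
L6 α=1/3: [1339/8, 671/6, 2743/24]
= [167, 112, 114]

query (3,1) [L1,L2,L3,L4,L5,L6] — begin 0,0,0
after L1 α=3/5: [12, 24/5, 0]
after L2 α=1/3: [121/3, 158/15, 160/3]
after L3 α=0: [121/3, 158/15, 160/3]
after L4 α=1/3: [359/9, 3976/45, 1043/9]
after L5 α=3/4: [2839/18, 7339/45, 3095/36]
after L6 α=1/2: [7249/36, 7789/90, 5903/72]
→ [201, 87, 82]

at x=2,y=2 over L1,L2,L3,L7,L8:
+L1 (α=1/2) → [103/2, 79/2, 97]
+L2 (α=1/7) → [465/7, 327/7, 94]
+L3 (α=1/2) → [901/7, 370/7, 119/2]
+L7 (α=3/7) → [8203/49, 5512/49, 499/7]
+L8 (α=1/7) → [59998/343, 39736/343, 3211/49]
→ [175, 116, 66]

(2,0) stack=L1,L2,L3,L7,L8,L9; from [0,0,0]:
L1 α=1/4: [9, 65/2, 35/4]
L2 α=1/6: [113/6, 143/4, 309/8]
L3 α=0: [113/6, 143/4, 309/8]
L7 α=3/7: [1378/21, 821/7, 135/2]
L8 α=1/4: [544/7, 1291/14, 837/8]
L9 α=4/5: [684/35, 3699/70, 5349/40]
rounded: [20, 53, 134]

at x=2,y=2 over L1,L2,L3,L7,L8,L9:
after L1 α=1/2: [103/2, 79/2, 97]
after L2 α=1/7: [465/7, 327/7, 94]
after L3 α=1/2: [901/7, 370/7, 119/2]
after L7 α=3/7: [8203/49, 5512/49, 499/7]
after L8 α=1/7: [59998/343, 39736/343, 3211/49]
after L9 α=5/8: [322339/2744, 88759/1372, 51283/392]
rounded: [117, 65, 131]

at x=1,y=1 over L1,L2,L3,L7,L8,L9:
after L1 α=5/6: [125, 215/3, 595/3]
after L2 α=1/2: [169/2, 509/6, 1099/6]
after L3 α=1/4: [1015/8, 643/8, 1593/8]
after L7 α=4/7: [1491/8, 4713/56, 10347/56]
after L8 α=1: [185, 29, 12]
after L9 α=1/2: [116, 197/2, 35/2]
→ [116, 98, 18]


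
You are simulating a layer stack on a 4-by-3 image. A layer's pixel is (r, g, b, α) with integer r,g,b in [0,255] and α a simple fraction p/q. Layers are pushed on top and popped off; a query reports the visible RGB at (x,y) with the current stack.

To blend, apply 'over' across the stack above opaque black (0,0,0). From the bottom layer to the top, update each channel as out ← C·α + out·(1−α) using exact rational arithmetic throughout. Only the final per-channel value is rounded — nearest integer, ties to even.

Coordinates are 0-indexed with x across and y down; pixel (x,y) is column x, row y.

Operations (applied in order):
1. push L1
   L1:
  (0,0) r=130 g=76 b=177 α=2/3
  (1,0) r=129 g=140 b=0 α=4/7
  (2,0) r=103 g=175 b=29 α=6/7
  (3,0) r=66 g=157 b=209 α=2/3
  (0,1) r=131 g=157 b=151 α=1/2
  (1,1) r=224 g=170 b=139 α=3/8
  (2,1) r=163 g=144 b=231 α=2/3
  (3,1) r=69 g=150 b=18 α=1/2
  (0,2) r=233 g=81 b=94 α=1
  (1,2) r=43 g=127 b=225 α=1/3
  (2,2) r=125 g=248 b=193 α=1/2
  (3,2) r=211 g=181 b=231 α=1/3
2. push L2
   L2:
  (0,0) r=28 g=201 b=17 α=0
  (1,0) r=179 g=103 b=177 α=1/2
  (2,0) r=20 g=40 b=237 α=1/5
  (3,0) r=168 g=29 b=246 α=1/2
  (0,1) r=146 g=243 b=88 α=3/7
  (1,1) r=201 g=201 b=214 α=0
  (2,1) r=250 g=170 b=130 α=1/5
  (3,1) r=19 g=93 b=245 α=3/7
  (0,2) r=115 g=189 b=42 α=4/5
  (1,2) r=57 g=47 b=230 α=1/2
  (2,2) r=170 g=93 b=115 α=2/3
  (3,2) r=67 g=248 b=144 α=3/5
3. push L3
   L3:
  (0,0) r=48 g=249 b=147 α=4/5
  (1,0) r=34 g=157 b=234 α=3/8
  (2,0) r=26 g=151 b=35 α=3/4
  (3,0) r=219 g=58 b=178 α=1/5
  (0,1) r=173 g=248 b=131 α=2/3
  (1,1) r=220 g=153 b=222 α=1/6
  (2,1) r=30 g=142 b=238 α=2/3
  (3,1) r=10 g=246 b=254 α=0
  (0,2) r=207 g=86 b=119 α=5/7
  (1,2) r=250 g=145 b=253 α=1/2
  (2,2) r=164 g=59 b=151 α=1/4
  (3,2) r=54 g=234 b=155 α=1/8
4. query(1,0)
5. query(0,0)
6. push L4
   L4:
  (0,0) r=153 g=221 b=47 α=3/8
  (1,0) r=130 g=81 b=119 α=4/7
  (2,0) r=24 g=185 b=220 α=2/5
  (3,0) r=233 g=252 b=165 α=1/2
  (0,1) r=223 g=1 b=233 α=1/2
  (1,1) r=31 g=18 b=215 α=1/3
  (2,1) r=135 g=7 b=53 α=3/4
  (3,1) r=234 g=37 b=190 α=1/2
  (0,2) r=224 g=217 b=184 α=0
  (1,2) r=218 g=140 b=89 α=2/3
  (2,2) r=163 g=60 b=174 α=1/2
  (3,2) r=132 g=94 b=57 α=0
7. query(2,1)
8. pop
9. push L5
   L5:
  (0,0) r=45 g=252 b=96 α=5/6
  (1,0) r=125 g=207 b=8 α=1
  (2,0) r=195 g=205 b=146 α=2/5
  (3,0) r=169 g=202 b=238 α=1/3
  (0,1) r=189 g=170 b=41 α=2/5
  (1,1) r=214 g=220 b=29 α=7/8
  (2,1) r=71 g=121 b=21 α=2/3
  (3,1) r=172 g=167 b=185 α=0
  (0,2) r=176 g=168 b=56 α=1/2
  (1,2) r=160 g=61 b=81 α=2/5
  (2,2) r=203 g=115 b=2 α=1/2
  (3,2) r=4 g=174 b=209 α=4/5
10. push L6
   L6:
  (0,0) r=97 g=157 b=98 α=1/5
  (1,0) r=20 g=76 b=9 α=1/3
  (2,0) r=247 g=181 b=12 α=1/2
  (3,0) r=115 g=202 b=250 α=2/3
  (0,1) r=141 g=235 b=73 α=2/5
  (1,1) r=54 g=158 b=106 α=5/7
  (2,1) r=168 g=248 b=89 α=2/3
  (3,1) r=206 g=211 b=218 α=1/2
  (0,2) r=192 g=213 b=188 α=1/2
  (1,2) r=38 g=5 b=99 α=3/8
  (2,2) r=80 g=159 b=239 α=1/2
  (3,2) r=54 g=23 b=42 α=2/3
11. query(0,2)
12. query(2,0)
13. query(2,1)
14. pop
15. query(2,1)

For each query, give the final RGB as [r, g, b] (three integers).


(1,0) stack=L1,L2,L3; from [0,0,0]:
L1 α=4/7: [516/7, 80, 0]
L2 α=1/2: [1769/14, 183/2, 177/2]
L3 α=3/8: [10273/112, 1857/16, 2289/16]
= [92, 116, 143]

at x=0,y=0 over L1,L2,L3:
+L1 (α=2/3) → [260/3, 152/3, 118]
+L2 (α=0) → [260/3, 152/3, 118]
+L3 (α=4/5) → [836/15, 628/3, 706/5]
= [56, 209, 141]

(2,1) stack=L1,L2,L3,L4; from [0,0,0]:
after L1 α=2/3: [326/3, 96, 154]
after L2 α=1/5: [2054/15, 554/5, 746/5]
after L3 α=2/3: [2954/45, 658/5, 1042/5]
after L4 α=3/4: [21179/180, 763/20, 1837/20]
→ [118, 38, 92]

query (0,2) [L1,L2,L3,L5,L6] — begin 0,0,0
after L1 α=1: [233, 81, 94]
after L2 α=4/5: [693/5, 837/5, 262/5]
after L3 α=5/7: [6561/35, 3824/35, 3499/35]
after L5 α=1/2: [12721/70, 4852/35, 5459/70]
after L6 α=1/2: [26161/140, 12307/70, 18619/140]
rounded: [187, 176, 133]

query (2,0) [L1,L2,L3,L5,L6] — begin 0,0,0
after L1 α=6/7: [618/7, 150, 174/7]
after L2 α=1/5: [2612/35, 128, 471/7]
after L3 α=3/4: [2671/70, 581/4, 603/14]
after L5 α=2/5: [35313/350, 3383/20, 5897/70]
after L6 α=1/2: [121763/700, 7003/40, 6737/140]
= [174, 175, 48]

query (2,1) [L1,L2,L3,L5,L6] — begin 0,0,0
L1 α=2/3: [326/3, 96, 154]
L2 α=1/5: [2054/15, 554/5, 746/5]
L3 α=2/3: [2954/45, 658/5, 1042/5]
L5 α=2/3: [9344/135, 1868/15, 1252/15]
L6 α=2/3: [54704/405, 9308/45, 3922/45]
= [135, 207, 87]

(2,1) stack=L1,L2,L3,L5; from [0,0,0]:
+L1 (α=2/3) → [326/3, 96, 154]
+L2 (α=1/5) → [2054/15, 554/5, 746/5]
+L3 (α=2/3) → [2954/45, 658/5, 1042/5]
+L5 (α=2/3) → [9344/135, 1868/15, 1252/15]
= [69, 125, 83]


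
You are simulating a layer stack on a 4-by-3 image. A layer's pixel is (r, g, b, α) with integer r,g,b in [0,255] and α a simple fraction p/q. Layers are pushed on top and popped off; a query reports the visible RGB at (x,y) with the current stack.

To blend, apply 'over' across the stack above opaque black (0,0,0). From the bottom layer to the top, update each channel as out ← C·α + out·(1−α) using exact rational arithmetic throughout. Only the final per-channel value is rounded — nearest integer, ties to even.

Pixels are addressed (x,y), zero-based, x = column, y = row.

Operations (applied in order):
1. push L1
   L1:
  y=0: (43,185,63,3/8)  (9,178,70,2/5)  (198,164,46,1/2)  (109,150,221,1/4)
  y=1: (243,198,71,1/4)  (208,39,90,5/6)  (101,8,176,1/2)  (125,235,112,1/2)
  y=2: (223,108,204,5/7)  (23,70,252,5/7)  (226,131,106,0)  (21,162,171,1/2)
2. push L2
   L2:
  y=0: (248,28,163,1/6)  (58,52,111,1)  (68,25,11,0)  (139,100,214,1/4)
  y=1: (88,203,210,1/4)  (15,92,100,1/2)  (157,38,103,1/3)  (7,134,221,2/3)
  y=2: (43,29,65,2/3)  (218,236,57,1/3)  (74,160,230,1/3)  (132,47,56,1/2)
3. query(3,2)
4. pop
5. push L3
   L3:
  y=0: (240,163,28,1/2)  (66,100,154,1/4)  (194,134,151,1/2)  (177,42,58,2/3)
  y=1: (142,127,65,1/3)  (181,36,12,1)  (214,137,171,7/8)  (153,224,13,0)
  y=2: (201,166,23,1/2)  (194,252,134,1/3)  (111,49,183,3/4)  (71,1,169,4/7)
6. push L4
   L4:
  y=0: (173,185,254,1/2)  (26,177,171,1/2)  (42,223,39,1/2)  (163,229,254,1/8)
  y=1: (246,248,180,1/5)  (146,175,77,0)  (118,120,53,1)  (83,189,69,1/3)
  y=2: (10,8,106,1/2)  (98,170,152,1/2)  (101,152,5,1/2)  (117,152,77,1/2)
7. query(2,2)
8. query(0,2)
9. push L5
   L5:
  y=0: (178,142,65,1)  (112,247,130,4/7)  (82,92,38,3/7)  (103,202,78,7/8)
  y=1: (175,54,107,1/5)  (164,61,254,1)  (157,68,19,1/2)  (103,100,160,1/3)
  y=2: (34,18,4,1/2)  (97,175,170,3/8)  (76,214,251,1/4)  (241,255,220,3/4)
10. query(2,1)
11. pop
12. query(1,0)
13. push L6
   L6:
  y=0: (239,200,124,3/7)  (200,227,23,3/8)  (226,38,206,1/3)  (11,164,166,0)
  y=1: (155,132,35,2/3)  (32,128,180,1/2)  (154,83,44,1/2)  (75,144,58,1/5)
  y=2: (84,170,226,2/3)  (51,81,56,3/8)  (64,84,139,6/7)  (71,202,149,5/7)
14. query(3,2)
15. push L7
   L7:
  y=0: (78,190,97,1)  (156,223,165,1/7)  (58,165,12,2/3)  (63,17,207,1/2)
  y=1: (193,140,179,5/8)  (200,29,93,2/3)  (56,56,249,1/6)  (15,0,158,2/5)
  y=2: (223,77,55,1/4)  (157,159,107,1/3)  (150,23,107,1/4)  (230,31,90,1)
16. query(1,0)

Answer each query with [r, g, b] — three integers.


query (3,2) [L1,L2] — begin 0,0,0
after L1 α=1/2: [21/2, 81, 171/2]
after L2 α=1/2: [285/4, 64, 283/4]
→ [71, 64, 71]

(2,2) stack=L1,L3,L4; from [0,0,0]:
L1 α=0: [0, 0, 0]
L3 α=3/4: [333/4, 147/4, 549/4]
L4 α=1/2: [737/8, 755/8, 569/8]
→ [92, 94, 71]

query (0,2) [L1,L3,L4] — begin 0,0,0
after L1 α=5/7: [1115/7, 540/7, 1020/7]
after L3 α=1/2: [1261/7, 851/7, 1181/14]
after L4 α=1/2: [1331/14, 907/14, 2665/28]
= [95, 65, 95]

at x=2,y=1 over L1,L3,L4,L5:
after L1 α=1/2: [101/2, 4, 88]
after L3 α=7/8: [3097/16, 963/8, 1285/8]
after L4 α=1: [118, 120, 53]
after L5 α=1/2: [275/2, 94, 36]
→ [138, 94, 36]

(1,0) stack=L1,L3,L4; from [0,0,0]:
L1 α=2/5: [18/5, 356/5, 28]
L3 α=1/4: [96/5, 392/5, 119/2]
L4 α=1/2: [113/5, 1277/10, 461/4]
rounded: [23, 128, 115]

at x=3,y=2 over L1,L3,L4,L6:
L1 α=1/2: [21/2, 81, 171/2]
L3 α=4/7: [631/14, 247/7, 1865/14]
L4 α=1/2: [2269/28, 1311/14, 2943/28]
L6 α=5/7: [7239/98, 8381/49, 13373/98]
→ [74, 171, 136]

at x=1,y=0 over L1,L3,L4,L6,L7:
after L1 α=2/5: [18/5, 356/5, 28]
after L3 α=1/4: [96/5, 392/5, 119/2]
after L4 α=1/2: [113/5, 1277/10, 461/4]
after L6 α=3/8: [713/8, 2639/16, 2581/32]
after L7 α=1/7: [2763/28, 9701/56, 10383/112]
→ [99, 173, 93]


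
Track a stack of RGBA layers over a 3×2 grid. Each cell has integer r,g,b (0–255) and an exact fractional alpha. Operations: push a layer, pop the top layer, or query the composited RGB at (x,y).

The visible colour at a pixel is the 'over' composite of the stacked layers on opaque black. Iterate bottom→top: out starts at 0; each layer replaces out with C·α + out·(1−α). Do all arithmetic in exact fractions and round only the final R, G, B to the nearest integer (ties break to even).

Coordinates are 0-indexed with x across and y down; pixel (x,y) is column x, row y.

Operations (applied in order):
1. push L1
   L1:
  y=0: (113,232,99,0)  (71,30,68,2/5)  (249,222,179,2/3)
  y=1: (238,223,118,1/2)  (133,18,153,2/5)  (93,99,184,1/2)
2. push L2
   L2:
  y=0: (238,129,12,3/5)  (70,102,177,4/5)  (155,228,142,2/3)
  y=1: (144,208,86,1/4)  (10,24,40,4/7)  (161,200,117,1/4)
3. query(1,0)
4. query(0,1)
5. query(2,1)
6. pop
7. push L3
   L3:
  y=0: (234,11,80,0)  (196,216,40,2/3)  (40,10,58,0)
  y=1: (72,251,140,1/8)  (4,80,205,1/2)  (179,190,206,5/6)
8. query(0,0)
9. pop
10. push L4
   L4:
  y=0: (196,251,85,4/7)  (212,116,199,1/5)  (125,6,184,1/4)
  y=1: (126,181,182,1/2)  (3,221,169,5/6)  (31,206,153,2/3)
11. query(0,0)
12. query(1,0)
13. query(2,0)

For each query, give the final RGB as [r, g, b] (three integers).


(1,0) stack=L1,L2; from [0,0,0]:
+L1 (α=2/5) → [142/5, 12, 136/5]
+L2 (α=4/5) → [1542/25, 84, 3676/25]
rounded: [62, 84, 147]

at x=0,y=1 over L1,L2:
+L1 (α=1/2) → [119, 223/2, 59]
+L2 (α=1/4) → [501/4, 1085/8, 263/4]
= [125, 136, 66]

at x=2,y=1 over L1,L2:
L1 α=1/2: [93/2, 99/2, 92]
L2 α=1/4: [601/8, 697/8, 393/4]
rounded: [75, 87, 98]

query (0,0) [L1,L3] — begin 0,0,0
after L1 α=0: [0, 0, 0]
after L3 α=0: [0, 0, 0]
→ [0, 0, 0]

at x=0,y=0 over L1,L4:
L1 α=0: [0, 0, 0]
L4 α=4/7: [112, 1004/7, 340/7]
rounded: [112, 143, 49]

(1,0) stack=L1,L4; from [0,0,0]:
after L1 α=2/5: [142/5, 12, 136/5]
after L4 α=1/5: [1628/25, 164/5, 1539/25]
= [65, 33, 62]

at x=2,y=0 over L1,L4:
after L1 α=2/3: [166, 148, 358/3]
after L4 α=1/4: [623/4, 225/2, 271/2]
→ [156, 112, 136]
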